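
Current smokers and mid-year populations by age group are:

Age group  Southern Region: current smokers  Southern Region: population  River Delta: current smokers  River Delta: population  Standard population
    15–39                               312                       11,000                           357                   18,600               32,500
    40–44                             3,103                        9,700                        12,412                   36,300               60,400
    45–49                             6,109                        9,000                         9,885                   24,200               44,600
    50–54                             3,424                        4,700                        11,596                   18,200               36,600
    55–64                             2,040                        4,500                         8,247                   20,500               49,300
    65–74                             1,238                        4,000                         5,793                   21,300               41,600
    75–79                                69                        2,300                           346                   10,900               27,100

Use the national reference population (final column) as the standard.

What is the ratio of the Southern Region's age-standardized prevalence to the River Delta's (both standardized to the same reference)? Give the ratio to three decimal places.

1.194

Age-specific rates per 1,000 for the Southern Region: 28.364, 319.897, 678.778, 728.511, 453.333, 309.500, 30.000.
For the River Delta: 19.194, 341.928, 408.471, 637.143, 402.293, 271.972, 31.743.
Standard total = 292,100; weights = 0.1113, 0.2068, 0.1527, 0.1253, 0.1688, 0.1424, 0.0928.
The Southern Region: 0.1113×28.364 + 0.2068×319.897 + 0.1527×678.778 + 0.1253×728.511 + 0.1688×453.333 + 0.1424×309.500 + 0.0928×30.000 = 387.6005 per 1,000.
The River Delta: 0.1113×19.194 + 0.2068×341.928 + 0.1527×408.471 + 0.1253×637.143 + 0.1688×402.293 + 0.1424×271.972 + 0.0928×31.743 = 324.6176 per 1,000.
Ratio = 387.6005 ÷ 324.6176 = 1.19402.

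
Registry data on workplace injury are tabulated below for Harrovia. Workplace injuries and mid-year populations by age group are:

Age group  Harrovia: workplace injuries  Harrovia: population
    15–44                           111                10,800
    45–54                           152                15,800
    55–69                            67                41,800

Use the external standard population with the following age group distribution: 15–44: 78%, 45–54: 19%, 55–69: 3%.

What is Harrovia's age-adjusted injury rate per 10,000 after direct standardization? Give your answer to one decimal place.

98.9

Age-specific rates per 10,000 for Harrovia: 102.78, 96.20, 16.03.
Standard weights: 0.78, 0.19, 0.03.
Standardized rate: 0.7800×102.78 + 0.1900×96.20 + 0.0300×16.03 = 98.9260 per 10,000.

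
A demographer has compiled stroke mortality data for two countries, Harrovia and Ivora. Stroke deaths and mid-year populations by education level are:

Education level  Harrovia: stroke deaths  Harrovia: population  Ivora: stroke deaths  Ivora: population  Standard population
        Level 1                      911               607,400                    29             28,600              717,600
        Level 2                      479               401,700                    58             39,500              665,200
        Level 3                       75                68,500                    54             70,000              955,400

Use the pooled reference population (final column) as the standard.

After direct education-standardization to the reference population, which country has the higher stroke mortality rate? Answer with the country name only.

Harrovia

Education-specific rates per 100,000 for Harrovia: 149.98, 119.24, 109.49.
For Ivora: 101.40, 146.84, 77.14.
Standard total = 2,338,200; weights = 0.3069, 0.2845, 0.4086.
Harrovia: 0.3069×149.98 + 0.2845×119.24 + 0.4086×109.49 = 124.6919 per 100,000.
Ivora: 0.3069×101.40 + 0.2845×146.84 + 0.4086×77.14 = 104.4140 per 100,000.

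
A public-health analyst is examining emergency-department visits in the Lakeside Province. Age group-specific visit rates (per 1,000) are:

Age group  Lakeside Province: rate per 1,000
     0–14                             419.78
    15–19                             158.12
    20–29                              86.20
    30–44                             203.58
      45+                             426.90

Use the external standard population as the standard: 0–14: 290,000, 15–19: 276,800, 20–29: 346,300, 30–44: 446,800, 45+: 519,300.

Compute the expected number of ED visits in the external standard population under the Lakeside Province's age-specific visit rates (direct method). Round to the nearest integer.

Expected ED visits = Σ (standard pop × age-specific rate ÷ 1,000)
= 290,000×419.78/1,000 + 276,800×158.12/1,000 + 346,300×86.20/1,000 + 446,800×203.58/1,000 + 519,300×426.90/1,000
= 121736.20 + 43767.62 + 29851.06 + 90959.54 + 221689.17 = 508003.59.

508004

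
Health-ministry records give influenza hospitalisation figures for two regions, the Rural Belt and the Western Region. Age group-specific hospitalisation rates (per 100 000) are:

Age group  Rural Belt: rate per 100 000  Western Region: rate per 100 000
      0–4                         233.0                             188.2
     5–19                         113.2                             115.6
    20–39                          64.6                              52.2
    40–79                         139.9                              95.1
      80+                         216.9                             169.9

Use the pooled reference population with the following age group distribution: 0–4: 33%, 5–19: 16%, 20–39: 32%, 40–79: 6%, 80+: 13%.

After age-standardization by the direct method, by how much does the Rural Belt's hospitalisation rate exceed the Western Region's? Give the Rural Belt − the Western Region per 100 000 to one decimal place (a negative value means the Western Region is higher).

Standard weights: 0.33, 0.16, 0.32, 0.06, 0.13.
The Rural Belt: 0.3300×233.0 + 0.1600×113.2 + 0.3200×64.6 + 0.0600×139.9 + 0.1300×216.9 = 152.2650 per 100 000.
The Western Region: 0.3300×188.2 + 0.1600×115.6 + 0.3200×52.2 + 0.0600×95.1 + 0.1300×169.9 = 125.0990 per 100 000.
Difference = 152.2650 − 125.0990 = 27.1660.

27.2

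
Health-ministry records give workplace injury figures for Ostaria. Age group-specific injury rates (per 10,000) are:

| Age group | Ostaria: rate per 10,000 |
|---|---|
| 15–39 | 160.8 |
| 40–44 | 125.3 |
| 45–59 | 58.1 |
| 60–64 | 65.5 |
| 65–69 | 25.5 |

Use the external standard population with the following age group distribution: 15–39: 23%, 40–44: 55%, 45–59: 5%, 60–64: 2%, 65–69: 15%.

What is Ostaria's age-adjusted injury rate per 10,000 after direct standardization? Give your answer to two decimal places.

Standard weights: 0.23, 0.55, 0.05, 0.02, 0.15.
Standardized rate: 0.2300×160.8 + 0.5500×125.3 + 0.0500×58.1 + 0.0200×65.5 + 0.1500×25.5 = 113.9390 per 10,000.

113.94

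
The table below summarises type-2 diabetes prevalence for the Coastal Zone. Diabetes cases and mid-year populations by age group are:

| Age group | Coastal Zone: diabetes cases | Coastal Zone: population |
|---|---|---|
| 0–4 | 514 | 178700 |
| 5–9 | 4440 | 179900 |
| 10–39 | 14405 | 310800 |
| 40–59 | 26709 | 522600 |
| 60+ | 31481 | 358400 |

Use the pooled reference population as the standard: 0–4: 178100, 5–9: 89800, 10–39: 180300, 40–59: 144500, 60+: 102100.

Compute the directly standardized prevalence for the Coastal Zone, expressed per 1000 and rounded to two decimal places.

Age-specific rates per 1000 for the Coastal Zone: 2.876, 24.680, 46.348, 51.108, 87.838.
Standard total = 694800; weights = 0.2563, 0.1292, 0.2595, 0.2080, 0.1469.
Standardized rate: 0.2563×2.876 + 0.1292×24.680 + 0.2595×46.348 + 0.2080×51.108 + 0.1469×87.838 = 39.4912 per 1000.

39.49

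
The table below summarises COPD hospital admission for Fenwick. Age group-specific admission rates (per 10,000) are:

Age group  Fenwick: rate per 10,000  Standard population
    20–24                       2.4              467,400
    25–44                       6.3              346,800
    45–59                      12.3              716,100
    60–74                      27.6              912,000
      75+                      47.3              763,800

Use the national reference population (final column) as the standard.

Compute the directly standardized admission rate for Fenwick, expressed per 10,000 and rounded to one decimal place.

22.9

Standard total = 3,206,100; weights = 0.1458, 0.1082, 0.2234, 0.2845, 0.2382.
Standardized rate: 0.1458×2.4 + 0.1082×6.3 + 0.2234×12.3 + 0.2845×27.6 + 0.2382×47.3 = 22.8981 per 10,000.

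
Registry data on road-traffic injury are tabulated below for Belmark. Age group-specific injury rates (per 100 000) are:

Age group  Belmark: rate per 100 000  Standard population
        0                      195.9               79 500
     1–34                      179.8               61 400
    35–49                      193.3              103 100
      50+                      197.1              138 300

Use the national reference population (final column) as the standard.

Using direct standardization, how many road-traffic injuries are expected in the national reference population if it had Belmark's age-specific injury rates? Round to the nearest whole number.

738

Expected road-traffic injuries = Σ (standard pop × age-specific rate ÷ 100 000)
= 79 500×195.9/100 000 + 61 400×179.8/100 000 + 103 100×193.3/100 000 + 138 300×197.1/100 000
= 155.74 + 110.40 + 199.29 + 272.59 = 738.02.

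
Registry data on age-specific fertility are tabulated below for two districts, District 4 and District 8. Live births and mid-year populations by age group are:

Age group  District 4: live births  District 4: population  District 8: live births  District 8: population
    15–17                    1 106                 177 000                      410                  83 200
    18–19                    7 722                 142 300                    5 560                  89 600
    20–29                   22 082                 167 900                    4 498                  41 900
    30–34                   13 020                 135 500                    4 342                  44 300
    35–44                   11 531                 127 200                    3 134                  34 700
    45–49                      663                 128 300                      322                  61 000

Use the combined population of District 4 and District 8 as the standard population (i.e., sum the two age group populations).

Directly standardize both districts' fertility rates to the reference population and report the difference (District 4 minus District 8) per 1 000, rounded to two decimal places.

Age-specific rates per 1 000 for District 4: 6.249, 54.266, 131.519, 96.089, 90.653, 5.168.
For District 8: 4.928, 62.054, 107.351, 98.014, 90.317, 5.279.
Combined standard total = 1 232 900; weights = 0.2110, 0.1881, 0.1702, 0.1458, 0.1313, 0.1535.
District 4: 0.2110×6.249 + 0.1881×54.266 + 0.1702×131.519 + 0.1458×96.089 + 0.1313×90.653 + 0.1535×5.168 = 60.6167 per 1 000.
District 8: 0.2110×4.928 + 0.1881×62.054 + 0.1702×107.351 + 0.1458×98.014 + 0.1313×90.317 + 0.1535×5.279 = 57.9439 per 1 000.
Difference = 60.6167 − 57.9439 = 2.6727.

2.67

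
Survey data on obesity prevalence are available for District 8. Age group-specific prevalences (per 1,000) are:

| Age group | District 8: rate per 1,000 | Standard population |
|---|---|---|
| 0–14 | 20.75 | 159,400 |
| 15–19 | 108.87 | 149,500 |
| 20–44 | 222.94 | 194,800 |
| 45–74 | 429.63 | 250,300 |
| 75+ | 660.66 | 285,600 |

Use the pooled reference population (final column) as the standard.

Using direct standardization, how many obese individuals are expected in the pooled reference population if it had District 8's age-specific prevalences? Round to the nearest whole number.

359233

Expected obese individuals = Σ (standard pop × age-specific rate ÷ 1,000)
= 159,400×20.75/1,000 + 149,500×108.87/1,000 + 194,800×222.94/1,000 + 250,300×429.63/1,000 + 285,600×660.66/1,000
= 3307.55 + 16276.07 + 43428.71 + 107536.39 + 188684.50 = 359233.21.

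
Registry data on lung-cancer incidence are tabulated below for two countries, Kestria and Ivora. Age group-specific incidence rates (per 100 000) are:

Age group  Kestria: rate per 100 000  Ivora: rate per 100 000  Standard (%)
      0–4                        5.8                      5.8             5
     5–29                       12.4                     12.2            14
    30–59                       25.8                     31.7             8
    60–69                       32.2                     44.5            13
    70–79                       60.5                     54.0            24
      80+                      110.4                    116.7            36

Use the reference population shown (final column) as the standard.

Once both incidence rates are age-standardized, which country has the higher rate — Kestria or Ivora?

Standard weights: 0.05, 0.14, 0.08, 0.13, 0.24, 0.36.
Kestria: 0.0500×5.8 + 0.1400×12.4 + 0.0800×25.8 + 0.1300×32.2 + 0.2400×60.5 + 0.3600×110.4 = 62.5400 per 100 000.
Ivora: 0.0500×5.8 + 0.1400×12.2 + 0.0800×31.7 + 0.1300×44.5 + 0.2400×54.0 + 0.3600×116.7 = 65.2910 per 100 000.

Ivora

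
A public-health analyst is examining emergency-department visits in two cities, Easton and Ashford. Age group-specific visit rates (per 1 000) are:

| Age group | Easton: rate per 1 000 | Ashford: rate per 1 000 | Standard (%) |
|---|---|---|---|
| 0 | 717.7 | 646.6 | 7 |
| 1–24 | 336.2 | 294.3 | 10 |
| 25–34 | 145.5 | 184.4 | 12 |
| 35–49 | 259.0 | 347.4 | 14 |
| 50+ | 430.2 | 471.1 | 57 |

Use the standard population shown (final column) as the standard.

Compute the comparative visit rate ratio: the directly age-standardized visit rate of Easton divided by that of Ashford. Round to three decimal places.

Standard weights: 0.07, 0.10, 0.12, 0.14, 0.57.
Easton: 0.0700×717.7 + 0.1000×336.2 + 0.1200×145.5 + 0.1400×259.0 + 0.5700×430.2 = 382.7930 per 1 000.
Ashford: 0.0700×646.6 + 0.1000×294.3 + 0.1200×184.4 + 0.1400×347.4 + 0.5700×471.1 = 413.9830 per 1 000.
Ratio = 382.7930 ÷ 413.9830 = 0.92466.

0.925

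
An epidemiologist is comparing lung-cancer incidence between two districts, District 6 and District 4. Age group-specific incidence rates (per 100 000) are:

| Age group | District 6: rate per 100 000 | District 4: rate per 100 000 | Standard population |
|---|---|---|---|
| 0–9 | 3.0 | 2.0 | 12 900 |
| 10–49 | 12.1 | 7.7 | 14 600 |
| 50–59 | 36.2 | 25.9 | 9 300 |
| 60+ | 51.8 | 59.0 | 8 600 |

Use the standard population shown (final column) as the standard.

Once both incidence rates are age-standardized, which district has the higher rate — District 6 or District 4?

Standard total = 45 400; weights = 0.2841, 0.3216, 0.2048, 0.1894.
District 6: 0.2841×3.0 + 0.3216×12.1 + 0.2048×36.2 + 0.1894×51.8 = 21.9714 per 100 000.
District 4: 0.2841×2.0 + 0.3216×7.7 + 0.2048×25.9 + 0.1894×59.0 = 19.5262 per 100 000.

District 6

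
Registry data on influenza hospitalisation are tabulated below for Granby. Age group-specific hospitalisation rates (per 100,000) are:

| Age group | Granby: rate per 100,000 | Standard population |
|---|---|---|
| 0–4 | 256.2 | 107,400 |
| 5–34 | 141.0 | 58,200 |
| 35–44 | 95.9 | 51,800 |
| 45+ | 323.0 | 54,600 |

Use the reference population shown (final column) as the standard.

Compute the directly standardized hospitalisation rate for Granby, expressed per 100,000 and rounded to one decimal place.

Standard total = 272,000; weights = 0.3949, 0.2140, 0.1904, 0.2007.
Standardized rate: 0.3949×256.2 + 0.2140×141.0 + 0.1904×95.9 + 0.2007×323.0 = 214.4320 per 100,000.

214.4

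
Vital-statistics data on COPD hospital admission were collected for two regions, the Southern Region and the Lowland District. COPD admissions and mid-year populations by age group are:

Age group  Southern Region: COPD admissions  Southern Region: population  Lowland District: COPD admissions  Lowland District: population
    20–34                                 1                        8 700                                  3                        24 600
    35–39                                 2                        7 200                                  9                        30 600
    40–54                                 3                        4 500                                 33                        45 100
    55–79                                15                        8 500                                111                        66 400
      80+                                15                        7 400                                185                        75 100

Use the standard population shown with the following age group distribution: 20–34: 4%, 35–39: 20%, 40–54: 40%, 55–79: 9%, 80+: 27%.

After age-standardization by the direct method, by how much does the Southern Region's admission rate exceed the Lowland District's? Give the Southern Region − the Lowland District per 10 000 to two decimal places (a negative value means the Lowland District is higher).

-1.39

Age-specific rates per 10 000 for the Southern Region: 1.15, 2.78, 6.67, 17.65, 20.27.
For the Lowland District: 1.22, 2.94, 7.32, 16.72, 24.63.
Standard weights: 0.04, 0.20, 0.40, 0.09, 0.27.
The Southern Region: 0.0400×1.15 + 0.2000×2.78 + 0.4000×6.67 + 0.0900×17.65 + 0.2700×20.27 = 10.3294 per 10 000.
The Lowland District: 0.0400×1.22 + 0.2000×2.94 + 0.4000×7.32 + 0.0900×16.72 + 0.2700×24.63 = 11.7195 per 10 000.
Difference = 10.3294 − 11.7195 = -1.3901.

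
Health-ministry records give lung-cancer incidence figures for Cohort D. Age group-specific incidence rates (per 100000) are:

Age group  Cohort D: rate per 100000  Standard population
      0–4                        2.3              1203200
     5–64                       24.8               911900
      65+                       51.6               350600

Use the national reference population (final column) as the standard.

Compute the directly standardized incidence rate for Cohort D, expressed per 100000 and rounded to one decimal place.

Standard total = 2465700; weights = 0.4880, 0.3698, 0.1422.
Standardized rate: 0.4880×2.3 + 0.3698×24.8 + 0.1422×51.6 = 17.6313 per 100000.

17.6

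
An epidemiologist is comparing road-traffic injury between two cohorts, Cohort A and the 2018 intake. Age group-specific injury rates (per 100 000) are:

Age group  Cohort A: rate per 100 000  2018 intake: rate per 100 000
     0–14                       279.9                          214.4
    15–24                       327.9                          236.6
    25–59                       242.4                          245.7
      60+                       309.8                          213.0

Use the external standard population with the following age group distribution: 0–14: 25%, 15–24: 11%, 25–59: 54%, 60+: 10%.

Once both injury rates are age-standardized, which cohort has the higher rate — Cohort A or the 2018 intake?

Cohort A

Standard weights: 0.25, 0.11, 0.54, 0.10.
Cohort A: 0.2500×279.9 + 0.1100×327.9 + 0.5400×242.4 + 0.1000×309.8 = 267.9200 per 100 000.
The 2018 intake: 0.2500×214.4 + 0.1100×236.6 + 0.5400×245.7 + 0.1000×213.0 = 233.6040 per 100 000.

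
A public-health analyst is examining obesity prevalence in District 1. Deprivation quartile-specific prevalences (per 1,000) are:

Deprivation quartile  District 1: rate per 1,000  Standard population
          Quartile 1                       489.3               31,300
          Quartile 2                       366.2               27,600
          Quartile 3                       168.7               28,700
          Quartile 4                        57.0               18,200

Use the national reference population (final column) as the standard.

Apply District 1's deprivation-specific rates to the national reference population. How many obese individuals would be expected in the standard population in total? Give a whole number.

Expected obese individuals = Σ (standard pop × deprivation-specific rate ÷ 1,000)
= 31,300×489.3/1,000 + 27,600×366.2/1,000 + 28,700×168.7/1,000 + 18,200×57.0/1,000
= 15315.09 + 10107.12 + 4841.69 + 1037.40 = 31301.30.

31301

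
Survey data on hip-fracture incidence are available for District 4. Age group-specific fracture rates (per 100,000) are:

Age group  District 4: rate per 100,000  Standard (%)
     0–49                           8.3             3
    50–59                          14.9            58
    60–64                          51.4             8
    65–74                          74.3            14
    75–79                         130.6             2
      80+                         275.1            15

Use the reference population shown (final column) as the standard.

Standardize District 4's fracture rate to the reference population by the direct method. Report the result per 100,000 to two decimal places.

67.28

Standard weights: 0.03, 0.58, 0.08, 0.14, 0.02, 0.15.
Standardized rate: 0.0300×8.3 + 0.5800×14.9 + 0.0800×51.4 + 0.1400×74.3 + 0.0200×130.6 + 0.1500×275.1 = 67.2820 per 100,000.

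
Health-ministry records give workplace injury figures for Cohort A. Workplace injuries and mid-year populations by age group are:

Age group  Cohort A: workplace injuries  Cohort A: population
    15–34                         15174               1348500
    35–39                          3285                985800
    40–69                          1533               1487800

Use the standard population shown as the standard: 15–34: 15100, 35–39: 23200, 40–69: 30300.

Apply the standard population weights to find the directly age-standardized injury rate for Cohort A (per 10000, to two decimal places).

40.59

Age-specific rates per 10000 for Cohort A: 112.53, 33.32, 10.30.
Standard total = 68600; weights = 0.2201, 0.3382, 0.4417.
Standardized rate: 0.2201×112.53 + 0.3382×33.32 + 0.4417×10.30 = 40.5894 per 10000.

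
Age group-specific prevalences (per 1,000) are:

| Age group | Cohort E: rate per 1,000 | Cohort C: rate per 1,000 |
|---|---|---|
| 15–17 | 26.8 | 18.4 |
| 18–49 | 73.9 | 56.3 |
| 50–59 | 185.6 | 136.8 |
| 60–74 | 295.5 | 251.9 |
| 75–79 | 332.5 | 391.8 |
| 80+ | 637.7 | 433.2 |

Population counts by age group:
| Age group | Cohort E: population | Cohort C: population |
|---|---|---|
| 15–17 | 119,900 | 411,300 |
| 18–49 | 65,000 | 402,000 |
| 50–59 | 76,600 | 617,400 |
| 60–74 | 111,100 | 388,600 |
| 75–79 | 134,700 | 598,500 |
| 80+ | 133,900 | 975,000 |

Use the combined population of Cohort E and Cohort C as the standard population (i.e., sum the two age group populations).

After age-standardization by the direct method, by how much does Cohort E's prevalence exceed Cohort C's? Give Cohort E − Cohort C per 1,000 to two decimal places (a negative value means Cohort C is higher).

Combined standard total = 4,034,000; weights = 0.1317, 0.1158, 0.1720, 0.1239, 0.1818, 0.2749.
Cohort E: 0.1317×26.8 + 0.1158×73.9 + 0.1720×185.6 + 0.1239×295.5 + 0.1818×332.5 + 0.2749×637.7 = 316.3485 per 1,000.
Cohort C: 0.1317×18.4 + 0.1158×56.3 + 0.1720×136.8 + 0.1239×251.9 + 0.1818×391.8 + 0.2749×433.2 = 253.9720 per 1,000.
Difference = 316.3485 − 253.9720 = 62.3765.

62.38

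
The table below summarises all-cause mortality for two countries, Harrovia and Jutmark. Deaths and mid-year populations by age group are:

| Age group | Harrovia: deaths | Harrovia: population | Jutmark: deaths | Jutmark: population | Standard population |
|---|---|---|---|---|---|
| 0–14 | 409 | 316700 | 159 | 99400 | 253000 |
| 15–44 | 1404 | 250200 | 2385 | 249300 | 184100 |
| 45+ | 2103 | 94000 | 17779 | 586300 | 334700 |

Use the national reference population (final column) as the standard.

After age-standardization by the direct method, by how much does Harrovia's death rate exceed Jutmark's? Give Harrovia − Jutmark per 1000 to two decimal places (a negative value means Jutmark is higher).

-4.49

Age-specific rates per 1000 for Harrovia: 1.291, 5.612, 22.372.
For Jutmark: 1.600, 9.567, 30.324.
Standard total = 771800; weights = 0.3278, 0.2385, 0.4337.
Harrovia: 0.3278×1.291 + 0.2385×5.612 + 0.4337×22.372 = 11.4639 per 1000.
Jutmark: 0.3278×1.600 + 0.2385×9.567 + 0.4337×30.324 = 15.9567 per 1000.
Difference = 11.4639 − 15.9567 = -4.4928.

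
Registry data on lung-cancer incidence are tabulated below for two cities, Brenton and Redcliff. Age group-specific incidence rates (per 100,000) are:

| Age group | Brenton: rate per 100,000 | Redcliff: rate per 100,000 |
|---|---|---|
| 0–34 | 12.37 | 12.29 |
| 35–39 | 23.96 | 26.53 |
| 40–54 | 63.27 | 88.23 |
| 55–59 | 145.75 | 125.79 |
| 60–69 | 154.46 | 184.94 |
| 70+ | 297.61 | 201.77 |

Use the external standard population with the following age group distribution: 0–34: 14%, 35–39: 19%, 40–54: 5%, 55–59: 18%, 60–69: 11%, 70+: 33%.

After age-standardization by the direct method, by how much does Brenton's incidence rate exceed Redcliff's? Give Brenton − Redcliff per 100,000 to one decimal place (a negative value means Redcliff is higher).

Standard weights: 0.14, 0.19, 0.05, 0.18, 0.11, 0.33.
Brenton: 0.1400×12.37 + 0.1900×23.96 + 0.0500×63.27 + 0.1800×145.75 + 0.1100×154.46 + 0.3300×297.61 = 150.8846 per 100,000.
Redcliff: 0.1400×12.29 + 0.1900×26.53 + 0.0500×88.23 + 0.1800×125.79 + 0.1100×184.94 + 0.3300×201.77 = 120.7425 per 100,000.
Difference = 150.8846 − 120.7425 = 30.1421.

30.1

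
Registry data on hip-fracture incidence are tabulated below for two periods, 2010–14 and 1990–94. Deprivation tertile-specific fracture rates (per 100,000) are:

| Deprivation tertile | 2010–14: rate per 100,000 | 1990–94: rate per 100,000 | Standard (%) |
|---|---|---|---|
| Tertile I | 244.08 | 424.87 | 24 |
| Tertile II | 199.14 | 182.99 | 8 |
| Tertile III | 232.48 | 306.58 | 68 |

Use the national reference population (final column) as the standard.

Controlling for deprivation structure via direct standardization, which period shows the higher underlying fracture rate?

1990–94

Standard weights: 0.24, 0.08, 0.68.
2010–14: 0.2400×244.08 + 0.0800×199.14 + 0.6800×232.48 = 232.5968 per 100,000.
1990–94: 0.2400×424.87 + 0.0800×182.99 + 0.6800×306.58 = 325.0824 per 100,000.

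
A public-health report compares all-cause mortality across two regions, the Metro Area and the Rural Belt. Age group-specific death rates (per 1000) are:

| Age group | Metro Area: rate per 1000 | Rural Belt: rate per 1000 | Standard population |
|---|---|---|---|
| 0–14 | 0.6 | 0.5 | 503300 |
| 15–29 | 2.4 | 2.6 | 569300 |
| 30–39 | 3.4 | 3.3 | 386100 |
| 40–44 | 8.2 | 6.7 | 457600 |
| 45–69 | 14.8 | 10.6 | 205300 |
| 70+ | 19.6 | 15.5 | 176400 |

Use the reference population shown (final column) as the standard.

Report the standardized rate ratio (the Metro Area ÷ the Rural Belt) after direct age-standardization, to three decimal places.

1.205

Standard total = 2298000; weights = 0.2190, 0.2477, 0.1680, 0.1991, 0.0893, 0.0768.
The Metro Area: 0.2190×0.6 + 0.2477×2.4 + 0.1680×3.4 + 0.1991×8.2 + 0.0893×14.8 + 0.0768×19.6 = 5.7568 per 1000.
The Rural Belt: 0.2190×0.5 + 0.2477×2.6 + 0.1680×3.3 + 0.1991×6.7 + 0.0893×10.6 + 0.0768×15.5 = 4.7791 per 1000.
Ratio = 5.7568 ÷ 4.7791 = 1.20460.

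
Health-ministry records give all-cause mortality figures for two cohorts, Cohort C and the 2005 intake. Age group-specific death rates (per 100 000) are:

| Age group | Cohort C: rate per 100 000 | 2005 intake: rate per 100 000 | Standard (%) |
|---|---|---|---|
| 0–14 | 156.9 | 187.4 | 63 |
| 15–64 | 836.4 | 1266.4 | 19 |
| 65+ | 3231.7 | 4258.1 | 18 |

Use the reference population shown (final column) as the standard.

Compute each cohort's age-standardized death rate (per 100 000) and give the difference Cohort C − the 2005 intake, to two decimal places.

Standard weights: 0.63, 0.19, 0.18.
Cohort C: 0.6300×156.9 + 0.1900×836.4 + 0.1800×3231.7 = 839.4690 per 100 000.
The 2005 intake: 0.6300×187.4 + 0.1900×1266.4 + 0.1800×4258.1 = 1125.1360 per 100 000.
Difference = 839.4690 − 1125.1360 = -285.6670.

-285.67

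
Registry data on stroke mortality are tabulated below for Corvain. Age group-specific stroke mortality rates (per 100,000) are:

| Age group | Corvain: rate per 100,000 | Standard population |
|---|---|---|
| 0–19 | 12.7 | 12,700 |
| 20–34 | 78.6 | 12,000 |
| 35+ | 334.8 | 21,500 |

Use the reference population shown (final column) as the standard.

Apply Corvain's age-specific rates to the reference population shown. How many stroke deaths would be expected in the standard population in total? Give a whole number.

Expected stroke deaths = Σ (standard pop × age-specific rate ÷ 100,000)
= 12,700×12.7/100,000 + 12,000×78.6/100,000 + 21,500×334.8/100,000
= 1.61 + 9.43 + 71.98 = 83.03.

83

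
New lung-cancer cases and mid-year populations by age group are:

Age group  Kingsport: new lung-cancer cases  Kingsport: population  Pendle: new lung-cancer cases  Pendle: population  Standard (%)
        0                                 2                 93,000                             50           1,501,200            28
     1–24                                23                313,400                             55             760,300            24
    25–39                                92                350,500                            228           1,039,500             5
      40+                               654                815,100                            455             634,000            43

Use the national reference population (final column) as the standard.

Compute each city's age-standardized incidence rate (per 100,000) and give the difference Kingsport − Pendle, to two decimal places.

Age-specific rates per 100,000 for Kingsport: 2.15, 7.34, 26.25, 80.24.
For Pendle: 3.33, 7.23, 21.93, 71.77.
Standard weights: 0.28, 0.24, 0.05, 0.43.
Kingsport: 0.2800×2.15 + 0.2400×7.34 + 0.0500×26.25 + 0.4300×80.24 = 38.1772 per 100,000.
Pendle: 0.2800×3.33 + 0.2400×7.23 + 0.0500×21.93 + 0.4300×71.77 = 34.6250 per 100,000.
Difference = 38.1772 − 34.6250 = 3.5521.

3.55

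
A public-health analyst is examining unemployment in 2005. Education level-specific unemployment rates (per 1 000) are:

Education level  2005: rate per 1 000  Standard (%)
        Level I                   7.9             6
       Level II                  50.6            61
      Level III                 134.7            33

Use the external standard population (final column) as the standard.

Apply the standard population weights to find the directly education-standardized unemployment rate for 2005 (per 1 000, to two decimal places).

75.79

Standard weights: 0.06, 0.61, 0.33.
Standardized rate: 0.0600×7.9 + 0.6100×50.6 + 0.3300×134.7 = 75.7910 per 1 000.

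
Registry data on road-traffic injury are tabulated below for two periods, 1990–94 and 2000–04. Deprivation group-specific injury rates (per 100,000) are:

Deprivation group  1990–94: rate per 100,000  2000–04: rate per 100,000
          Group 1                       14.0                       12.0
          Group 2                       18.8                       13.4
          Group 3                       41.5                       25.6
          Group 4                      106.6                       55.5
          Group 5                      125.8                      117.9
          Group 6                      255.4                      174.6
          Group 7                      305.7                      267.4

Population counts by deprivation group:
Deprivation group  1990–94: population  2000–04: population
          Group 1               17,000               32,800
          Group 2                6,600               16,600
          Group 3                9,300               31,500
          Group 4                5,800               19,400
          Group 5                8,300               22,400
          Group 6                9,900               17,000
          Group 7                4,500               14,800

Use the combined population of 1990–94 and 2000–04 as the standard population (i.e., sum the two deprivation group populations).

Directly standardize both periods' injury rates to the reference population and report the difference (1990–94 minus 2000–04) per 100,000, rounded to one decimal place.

Combined standard total = 215,900; weights = 0.2307, 0.1075, 0.1890, 0.1167, 0.1422, 0.1246, 0.0894.
1990–94: 0.2307×14.0 + 0.1075×18.8 + 0.1890×41.5 + 0.1167×106.6 + 0.1422×125.8 + 0.1246×255.4 + 0.0894×305.7 = 102.5716 per 100,000.
2000–04: 0.2307×12.0 + 0.1075×13.4 + 0.1890×25.6 + 0.1167×55.5 + 0.1422×117.9 + 0.1246×174.6 + 0.0894×267.4 = 77.9465 per 100,000.
Difference = 102.5716 − 77.9465 = 24.6251.

24.6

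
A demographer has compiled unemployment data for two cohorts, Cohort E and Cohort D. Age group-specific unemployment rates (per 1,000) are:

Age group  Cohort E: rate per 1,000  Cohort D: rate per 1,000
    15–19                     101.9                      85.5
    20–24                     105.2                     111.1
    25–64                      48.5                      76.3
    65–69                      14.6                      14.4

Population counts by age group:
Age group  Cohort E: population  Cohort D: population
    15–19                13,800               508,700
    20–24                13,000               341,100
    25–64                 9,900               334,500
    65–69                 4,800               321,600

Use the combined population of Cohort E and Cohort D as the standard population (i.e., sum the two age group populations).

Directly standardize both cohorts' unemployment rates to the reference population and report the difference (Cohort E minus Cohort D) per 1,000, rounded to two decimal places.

Combined standard total = 1,547,400; weights = 0.3377, 0.2288, 0.2226, 0.2109.
Cohort E: 0.3377×101.9 + 0.2288×105.2 + 0.2226×48.5 + 0.2109×14.6 = 72.3555 per 1,000.
Cohort D: 0.3377×85.5 + 0.2288×111.1 + 0.2226×76.3 + 0.2109×14.4 = 74.3131 per 1,000.
Difference = 72.3555 − 74.3131 = -1.9576.

-1.96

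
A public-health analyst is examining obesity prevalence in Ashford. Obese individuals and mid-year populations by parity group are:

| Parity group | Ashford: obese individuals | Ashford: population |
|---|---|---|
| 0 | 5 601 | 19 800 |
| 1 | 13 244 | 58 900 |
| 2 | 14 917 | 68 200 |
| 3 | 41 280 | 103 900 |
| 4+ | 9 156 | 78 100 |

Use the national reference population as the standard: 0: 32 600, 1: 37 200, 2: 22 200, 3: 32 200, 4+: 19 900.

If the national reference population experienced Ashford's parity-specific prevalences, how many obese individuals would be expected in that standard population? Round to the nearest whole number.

37568

Parity-specific rates per 1 000 for Ashford: 282.879, 224.856, 218.724, 397.305, 117.234.
Expected obese individuals = Σ (standard pop × parity-specific rate ÷ 1 000)
= 32 600×282.879/1 000 + 37 200×224.856/1 000 + 22 200×218.724/1 000 + 32 200×397.305/1 000 + 19 900×117.234/1 000
= 9221.85 + 8364.63 + 4855.68 + 12793.22 + 2332.96 = 37568.35.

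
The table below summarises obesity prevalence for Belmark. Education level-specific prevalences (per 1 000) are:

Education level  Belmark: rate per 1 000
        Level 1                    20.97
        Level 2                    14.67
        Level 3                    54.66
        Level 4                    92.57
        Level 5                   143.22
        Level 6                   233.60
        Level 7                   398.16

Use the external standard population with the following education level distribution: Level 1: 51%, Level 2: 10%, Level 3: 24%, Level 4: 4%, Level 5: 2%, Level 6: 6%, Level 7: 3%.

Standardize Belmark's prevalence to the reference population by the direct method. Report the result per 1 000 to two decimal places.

57.81

Standard weights: 0.51, 0.10, 0.24, 0.04, 0.02, 0.06, 0.03.
Standardized rate: 0.5100×20.97 + 0.1000×14.67 + 0.2400×54.66 + 0.0400×92.57 + 0.0200×143.22 + 0.0600×233.60 + 0.0300×398.16 = 57.8081 per 1 000.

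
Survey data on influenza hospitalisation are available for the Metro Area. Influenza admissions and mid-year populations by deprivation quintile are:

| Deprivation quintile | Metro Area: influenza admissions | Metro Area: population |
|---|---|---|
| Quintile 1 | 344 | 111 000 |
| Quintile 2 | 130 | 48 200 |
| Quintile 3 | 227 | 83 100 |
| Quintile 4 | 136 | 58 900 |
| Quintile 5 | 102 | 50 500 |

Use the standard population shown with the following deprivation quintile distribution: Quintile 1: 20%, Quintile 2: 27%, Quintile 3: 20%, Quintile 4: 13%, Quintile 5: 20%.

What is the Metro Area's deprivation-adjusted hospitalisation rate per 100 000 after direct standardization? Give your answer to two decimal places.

Deprivation-specific rates per 100 000 for the Metro Area: 309.91, 269.71, 273.16, 230.90, 201.98.
Standard weights: 0.20, 0.27, 0.20, 0.13, 0.20.
Standardized rate: 0.2000×309.91 + 0.2700×269.71 + 0.2000×273.16 + 0.1300×230.90 + 0.2000×201.98 = 259.8495 per 100 000.

259.85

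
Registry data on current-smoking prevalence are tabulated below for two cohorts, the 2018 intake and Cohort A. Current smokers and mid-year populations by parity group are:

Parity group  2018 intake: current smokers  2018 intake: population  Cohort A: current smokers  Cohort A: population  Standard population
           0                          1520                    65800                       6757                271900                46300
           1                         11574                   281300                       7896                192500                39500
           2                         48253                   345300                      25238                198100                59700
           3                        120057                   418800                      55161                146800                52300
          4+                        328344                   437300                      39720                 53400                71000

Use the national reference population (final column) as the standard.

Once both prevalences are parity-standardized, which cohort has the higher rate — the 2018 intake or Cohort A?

Parity-specific rates per 1000 for the 2018 intake: 23.100, 41.145, 139.742, 286.669, 750.844.
For Cohort A: 24.851, 41.018, 127.400, 375.756, 743.820.
Standard total = 268800; weights = 0.1722, 0.1469, 0.2221, 0.1946, 0.2641.
The 2018 intake: 0.1722×23.100 + 0.1469×41.145 + 0.2221×139.742 + 0.1946×286.669 + 0.2641×750.844 = 295.1640 per 1000.
Cohort A: 0.1722×24.851 + 0.1469×41.018 + 0.2221×127.400 + 0.1946×375.756 + 0.2641×743.820 = 308.1842 per 1000.
The crude rates (329.19 vs 156.22) would put the 2018 intake higher, but that reflects its parity composition; once standardized to a common parity structure, Cohort A has the higher underlying rate.

Cohort A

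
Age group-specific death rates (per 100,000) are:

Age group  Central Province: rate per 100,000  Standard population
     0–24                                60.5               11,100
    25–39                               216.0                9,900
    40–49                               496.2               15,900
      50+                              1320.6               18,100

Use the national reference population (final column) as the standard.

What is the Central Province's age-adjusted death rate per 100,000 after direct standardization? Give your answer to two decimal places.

629.13

Standard total = 55,000; weights = 0.2018, 0.1800, 0.2891, 0.3291.
Standardized rate: 0.2018×60.5 + 0.1800×216.0 + 0.2891×496.2 + 0.3291×1320.6 = 629.1344 per 100,000.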